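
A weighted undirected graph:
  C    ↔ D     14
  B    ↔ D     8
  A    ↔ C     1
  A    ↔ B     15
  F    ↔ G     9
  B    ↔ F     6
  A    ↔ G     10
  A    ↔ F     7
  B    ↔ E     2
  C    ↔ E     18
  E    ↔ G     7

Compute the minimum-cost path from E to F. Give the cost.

8

Some routes from E to F:
E - G - A - F: 7 + 10 + 7 = 24
E - B - A - F: 2 + 15 + 7 = 24
E - B - F: 2 + 6 = 8
E - G - F: 7 + 9 = 16
E - C - A - F: 18 + 1 + 7 = 26
The minimum is 8.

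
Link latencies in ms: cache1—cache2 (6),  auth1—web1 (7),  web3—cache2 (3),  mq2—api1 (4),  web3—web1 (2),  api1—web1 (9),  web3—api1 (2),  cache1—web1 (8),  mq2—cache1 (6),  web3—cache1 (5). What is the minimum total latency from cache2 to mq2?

A few of the cache2→mq2 routes:
cache2 → web3 → cache1 → mq2: 3 + 5 + 6 = 14
cache2 → web3 → api1 → mq2: 3 + 2 + 4 = 9
cache2 → cache1 → mq2: 6 + 6 = 12
Shortest: 9 ms.

9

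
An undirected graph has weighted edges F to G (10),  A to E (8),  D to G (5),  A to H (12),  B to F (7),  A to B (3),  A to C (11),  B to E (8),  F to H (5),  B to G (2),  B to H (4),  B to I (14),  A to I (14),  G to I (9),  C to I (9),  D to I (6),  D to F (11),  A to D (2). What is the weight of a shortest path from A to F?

Some routes from A to F:
A→B→F: 3 + 7 = 10
A→D→F: 2 + 11 = 13
A→B→H→F: 3 + 4 + 5 = 12
A→B→G→F: 3 + 2 + 10 = 15
A→D→G→F: 2 + 5 + 10 = 17
A→D→G→B→F: 2 + 5 + 2 + 7 = 16
Best route has total 10.

10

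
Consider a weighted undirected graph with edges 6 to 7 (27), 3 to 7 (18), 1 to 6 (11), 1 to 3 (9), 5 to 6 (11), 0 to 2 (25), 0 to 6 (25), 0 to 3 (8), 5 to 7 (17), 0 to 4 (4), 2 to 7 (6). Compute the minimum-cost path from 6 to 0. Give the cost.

25

Comparing a few candidate routes:
6-0: 25
6-1-3-0: 11 + 9 + 8 = 28
6-7-3-0: 27 + 18 + 8 = 53
Shortest: 25.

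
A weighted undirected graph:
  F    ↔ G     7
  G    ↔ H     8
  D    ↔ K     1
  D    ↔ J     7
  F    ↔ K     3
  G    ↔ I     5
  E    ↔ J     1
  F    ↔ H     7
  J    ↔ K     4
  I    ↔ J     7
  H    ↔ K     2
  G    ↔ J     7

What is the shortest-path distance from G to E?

Comparing a few candidate routes:
G - J - E: 7 + 1 = 8
G - H - K - J - E: 8 + 2 + 4 + 1 = 15
G - I - J - E: 5 + 7 + 1 = 13
G - F - K - J - E: 7 + 3 + 4 + 1 = 15
Best route has total 8.

8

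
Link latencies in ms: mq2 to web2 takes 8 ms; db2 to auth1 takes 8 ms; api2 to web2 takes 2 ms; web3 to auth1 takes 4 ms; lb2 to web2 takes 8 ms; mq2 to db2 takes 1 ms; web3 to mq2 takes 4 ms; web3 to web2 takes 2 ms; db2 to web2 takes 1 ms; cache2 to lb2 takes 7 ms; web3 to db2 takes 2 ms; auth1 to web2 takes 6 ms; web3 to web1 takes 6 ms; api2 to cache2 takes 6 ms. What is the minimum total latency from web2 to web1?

8

A few of the web2→web1 routes:
web2 -> db2 -> web3 -> web1: 1 + 2 + 6 = 9
web2 -> auth1 -> web3 -> web1: 6 + 4 + 6 = 16
web2 -> web3 -> web1: 2 + 6 = 8
web2 -> db2 -> mq2 -> web3 -> web1: 1 + 1 + 4 + 6 = 12
Shortest: 8 ms.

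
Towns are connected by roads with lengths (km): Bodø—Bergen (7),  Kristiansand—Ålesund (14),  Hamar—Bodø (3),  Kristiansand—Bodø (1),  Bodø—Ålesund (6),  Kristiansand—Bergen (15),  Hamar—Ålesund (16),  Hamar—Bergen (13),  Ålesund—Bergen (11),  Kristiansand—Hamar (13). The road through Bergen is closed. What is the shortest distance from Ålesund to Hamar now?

Comparing a few candidate routes:
Ålesund - Kristiansand - Bodø - Hamar: 14 + 1 + 3 = 18
Ålesund - Bodø - Hamar: 6 + 3 = 9
Ålesund - Hamar: 16
Shortest: 9 km.

9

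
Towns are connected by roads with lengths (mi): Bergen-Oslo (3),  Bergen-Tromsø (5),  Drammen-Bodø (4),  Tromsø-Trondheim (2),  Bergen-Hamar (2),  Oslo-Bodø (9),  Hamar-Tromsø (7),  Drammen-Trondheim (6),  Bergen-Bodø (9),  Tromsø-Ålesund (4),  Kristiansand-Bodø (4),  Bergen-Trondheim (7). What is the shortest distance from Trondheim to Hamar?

9

Checking several routes:
Trondheim -> Tromsø -> Hamar: 2 + 7 = 9
Trondheim -> Drammen -> Bodø -> Bergen -> Hamar: 6 + 4 + 9 + 2 = 21
Trondheim -> Drammen -> Bodø -> Oslo -> Bergen -> Hamar: 6 + 4 + 9 + 3 + 2 = 24
Trondheim -> Bergen -> Hamar: 7 + 2 = 9
Trondheim -> Bergen -> Tromsø -> Hamar: 7 + 5 + 7 = 19
Trondheim -> Tromsø -> Bergen -> Hamar: 2 + 5 + 2 = 9
Shortest: 9 mi.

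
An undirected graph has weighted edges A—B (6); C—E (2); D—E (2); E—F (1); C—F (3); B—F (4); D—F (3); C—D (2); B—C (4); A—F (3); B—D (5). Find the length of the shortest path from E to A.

Comparing a few candidate routes:
E → C → F → A: 2 + 3 + 3 = 8
E → F → A: 1 + 3 = 4
E → D → F → A: 2 + 3 + 3 = 8
The minimum is 4.

4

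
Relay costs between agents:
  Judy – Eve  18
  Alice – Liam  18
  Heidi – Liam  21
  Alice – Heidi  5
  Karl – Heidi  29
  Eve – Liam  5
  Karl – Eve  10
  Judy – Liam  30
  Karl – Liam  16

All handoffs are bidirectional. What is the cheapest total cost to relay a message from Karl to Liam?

Comparing a few candidate routes:
Karl-Liam: 16
Karl-Eve-Liam: 10 + 5 = 15
Karl-Heidi-Liam: 29 + 21 = 50
Shortest: 15.

15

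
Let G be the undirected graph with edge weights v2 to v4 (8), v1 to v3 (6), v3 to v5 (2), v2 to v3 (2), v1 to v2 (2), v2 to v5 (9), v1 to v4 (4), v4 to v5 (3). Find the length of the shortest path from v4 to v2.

6

Checking several routes:
v4 → v5 → v3 → v2: 3 + 2 + 2 = 7
v4 → v2: 8
v4 → v1 → v2: 4 + 2 = 6
v4 → v5 → v2: 3 + 9 = 12
The minimum is 6.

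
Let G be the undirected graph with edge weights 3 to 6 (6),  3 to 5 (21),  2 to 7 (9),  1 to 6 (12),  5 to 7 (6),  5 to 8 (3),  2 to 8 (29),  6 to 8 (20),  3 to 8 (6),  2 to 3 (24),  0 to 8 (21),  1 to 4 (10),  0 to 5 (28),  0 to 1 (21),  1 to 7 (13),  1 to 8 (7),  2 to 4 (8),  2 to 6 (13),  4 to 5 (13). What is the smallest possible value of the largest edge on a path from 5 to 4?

A few of the 5→4 routes:
5 - 7 - 2 - 4: max(6, 9, 8) = 9
5 - 8 - 3 - 6 - 1 - 4: max(3, 6, 6, 12, 10) = 12
5 - 8 - 1 - 4: max(3, 7, 10) = 10
The minimum achievable maximum is 9.

9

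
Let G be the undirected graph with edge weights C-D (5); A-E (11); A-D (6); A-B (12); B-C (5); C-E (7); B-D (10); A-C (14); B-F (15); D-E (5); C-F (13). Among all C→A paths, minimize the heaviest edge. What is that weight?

6

A few of the C→A routes:
C-D-A: max(5, 6) = 6
C-E-A: max(7, 11) = 11
C-B-D-A: max(5, 10, 6) = 10
C-E-D-A: max(7, 5, 6) = 7
The minimum achievable maximum is 6.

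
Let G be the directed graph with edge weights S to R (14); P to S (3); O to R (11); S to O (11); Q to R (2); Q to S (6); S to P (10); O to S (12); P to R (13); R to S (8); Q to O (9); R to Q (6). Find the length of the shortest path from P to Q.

19

Candidate routes:
P → S → R → Q: 3 + 14 + 6 = 23
P → R → Q: 13 + 6 = 19
P → S → O → R → Q: 3 + 11 + 11 + 6 = 31
Shortest: 19.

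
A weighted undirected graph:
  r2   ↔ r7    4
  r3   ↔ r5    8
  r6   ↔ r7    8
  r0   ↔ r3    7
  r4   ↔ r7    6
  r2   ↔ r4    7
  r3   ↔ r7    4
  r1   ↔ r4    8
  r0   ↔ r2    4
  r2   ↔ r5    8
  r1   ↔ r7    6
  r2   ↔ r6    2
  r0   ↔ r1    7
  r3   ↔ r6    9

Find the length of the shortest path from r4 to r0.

Comparing a few candidate routes:
r4-r2-r0: 7 + 4 = 11
r4-r7-r2-r0: 6 + 4 + 4 = 14
r4-r1-r0: 8 + 7 = 15
Shortest: 11.

11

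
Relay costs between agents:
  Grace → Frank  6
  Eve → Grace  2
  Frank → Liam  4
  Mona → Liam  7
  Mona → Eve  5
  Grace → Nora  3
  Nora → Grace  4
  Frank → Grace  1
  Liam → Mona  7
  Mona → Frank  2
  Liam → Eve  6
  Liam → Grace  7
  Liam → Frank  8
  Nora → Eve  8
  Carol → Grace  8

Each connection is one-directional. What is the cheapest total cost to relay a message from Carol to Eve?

19

Paths from Carol to Eve:
Carol → Grace → Frank → Liam → Eve: 8 + 6 + 4 + 6 = 24
Carol → Grace → Frank → Liam → Mona → Eve: 8 + 6 + 4 + 7 + 5 = 30
Carol → Grace → Nora → Eve: 8 + 3 + 8 = 19
Shortest: 19.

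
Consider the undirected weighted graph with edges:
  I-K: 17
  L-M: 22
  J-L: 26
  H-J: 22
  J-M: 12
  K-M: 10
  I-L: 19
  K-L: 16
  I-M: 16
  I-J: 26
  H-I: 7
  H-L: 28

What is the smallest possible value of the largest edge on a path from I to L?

16

Comparing a few candidate routes:
I - H - J - M - K - L: max(7, 22, 12, 10, 16) = 22
I - M - L: max(16, 22) = 22
I - L: max(19) = 19
I - K - L: max(17, 16) = 17
I - M - K - L: max(16, 10, 16) = 16
I - H - J - M - L: max(7, 22, 12, 22) = 22
The minimum achievable maximum is 16.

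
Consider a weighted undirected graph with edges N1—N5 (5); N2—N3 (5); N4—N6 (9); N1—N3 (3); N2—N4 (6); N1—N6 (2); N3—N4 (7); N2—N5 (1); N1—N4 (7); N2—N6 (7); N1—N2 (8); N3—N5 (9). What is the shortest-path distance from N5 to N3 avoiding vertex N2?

Candidate routes:
N5 → N1 → N6 → N4 → N3: 5 + 2 + 9 + 7 = 23
N5 → N3: 9
N5 → N1 → N4 → N3: 5 + 7 + 7 = 19
N5 → N1 → N3: 5 + 3 = 8
Shortest: 8.

8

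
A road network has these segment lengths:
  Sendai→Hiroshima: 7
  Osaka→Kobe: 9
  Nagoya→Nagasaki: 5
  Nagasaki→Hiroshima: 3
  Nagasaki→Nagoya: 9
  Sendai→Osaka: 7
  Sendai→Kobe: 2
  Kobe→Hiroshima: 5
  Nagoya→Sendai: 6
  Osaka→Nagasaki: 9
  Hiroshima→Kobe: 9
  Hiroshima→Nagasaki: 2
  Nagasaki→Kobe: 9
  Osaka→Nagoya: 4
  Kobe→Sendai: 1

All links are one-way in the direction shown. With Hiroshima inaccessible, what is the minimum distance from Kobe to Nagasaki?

Candidate routes:
Kobe -> Sendai -> Osaka -> Nagasaki: 1 + 7 + 9 = 17
Kobe -> Sendai -> Osaka -> Nagoya -> Nagasaki: 1 + 7 + 4 + 5 = 17
Shortest: 17.

17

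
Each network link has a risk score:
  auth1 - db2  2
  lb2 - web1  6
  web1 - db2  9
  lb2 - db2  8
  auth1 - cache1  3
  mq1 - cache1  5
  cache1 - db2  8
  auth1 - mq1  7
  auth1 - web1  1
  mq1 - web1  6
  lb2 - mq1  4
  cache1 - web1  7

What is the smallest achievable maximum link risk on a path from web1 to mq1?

A few of the web1→mq1 routes:
web1 -> lb2 -> mq1: max(6, 4) = 6
web1 -> cache1 -> auth1 -> mq1: max(7, 3, 7) = 7
web1 -> mq1: max(6) = 6
web1 -> auth1 -> cache1 -> mq1: max(1, 3, 5) = 5
Smallest bottleneck: 5.

5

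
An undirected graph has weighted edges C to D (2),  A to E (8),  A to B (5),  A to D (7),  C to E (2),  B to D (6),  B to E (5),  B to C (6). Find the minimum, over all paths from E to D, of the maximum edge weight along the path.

2

Some routes from E to D:
E -> C -> B -> A -> D: max(2, 6, 5, 7) = 7
E -> B -> A -> D: max(5, 5, 7) = 7
E -> C -> B -> D: max(2, 6, 6) = 6
E -> B -> D: max(5, 6) = 6
E -> B -> C -> D: max(5, 6, 2) = 6
E -> C -> D: max(2, 2) = 2
The minimum achievable maximum is 2.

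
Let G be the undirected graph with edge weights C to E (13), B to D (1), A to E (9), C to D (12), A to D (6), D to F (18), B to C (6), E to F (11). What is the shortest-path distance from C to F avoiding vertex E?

Candidate routes:
C → D → F: 12 + 18 = 30
C → B → D → F: 6 + 1 + 18 = 25
Shortest: 25.

25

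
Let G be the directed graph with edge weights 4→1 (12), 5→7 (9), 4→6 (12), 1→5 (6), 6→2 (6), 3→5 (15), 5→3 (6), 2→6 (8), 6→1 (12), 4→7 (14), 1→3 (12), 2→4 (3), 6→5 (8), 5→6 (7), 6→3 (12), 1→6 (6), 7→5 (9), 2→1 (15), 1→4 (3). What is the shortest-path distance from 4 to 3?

A few of the 4→3 routes:
4-6-5-3: 12 + 8 + 6 = 26
4-6-3: 12 + 12 = 24
4-1-5-3: 12 + 6 + 6 = 24
4-1-3: 12 + 12 = 24
Shortest: 24.

24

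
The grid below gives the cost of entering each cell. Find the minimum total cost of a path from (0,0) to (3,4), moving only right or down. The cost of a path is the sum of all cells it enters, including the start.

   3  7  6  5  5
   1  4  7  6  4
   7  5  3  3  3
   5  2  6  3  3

25

One optimal route is r0c0 → r1c0 → r1c1 → r2c1 → r2c2 → r2c3 → r2c4 → r3c4.
Its cost is 3 + 1 + 4 + 5 + 3 + 3 + 3 + 3 = 25.
(Top row then right column would cost 36.)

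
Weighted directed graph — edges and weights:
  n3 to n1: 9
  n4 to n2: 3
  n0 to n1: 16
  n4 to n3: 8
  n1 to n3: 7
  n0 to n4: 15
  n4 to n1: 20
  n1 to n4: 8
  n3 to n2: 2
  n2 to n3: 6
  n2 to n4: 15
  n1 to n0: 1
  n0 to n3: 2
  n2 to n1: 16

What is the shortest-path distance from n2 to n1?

15

Candidate routes:
n2 -> n4 -> n3 -> n1: 15 + 8 + 9 = 32
n2 -> n3 -> n1: 6 + 9 = 15
n2 -> n1: 16
n2 -> n4 -> n1: 15 + 20 = 35
Shortest: 15.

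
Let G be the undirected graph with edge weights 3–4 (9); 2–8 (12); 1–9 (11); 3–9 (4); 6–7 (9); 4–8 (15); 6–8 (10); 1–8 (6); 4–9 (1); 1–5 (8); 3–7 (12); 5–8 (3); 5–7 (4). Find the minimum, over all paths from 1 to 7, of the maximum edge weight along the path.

Comparing a few candidate routes:
1 → 5 → 8 → 6 → 7: max(8, 3, 10, 9) = 10
1 → 5 → 7: max(8, 4) = 8
1 → 8 → 5 → 7: max(6, 3, 4) = 6
1 → 8 → 6 → 7: max(6, 10, 9) = 10
1 → 9 → 3 → 7: max(11, 4, 12) = 12
The minimum achievable maximum is 6.

6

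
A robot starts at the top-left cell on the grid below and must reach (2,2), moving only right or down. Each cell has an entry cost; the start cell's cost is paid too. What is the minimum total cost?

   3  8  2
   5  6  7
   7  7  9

One optimal route is (0,0) -> (0,1) -> (0,2) -> (1,2) -> (2,2).
Its cost is 3 + 8 + 2 + 7 + 9 = 29.

29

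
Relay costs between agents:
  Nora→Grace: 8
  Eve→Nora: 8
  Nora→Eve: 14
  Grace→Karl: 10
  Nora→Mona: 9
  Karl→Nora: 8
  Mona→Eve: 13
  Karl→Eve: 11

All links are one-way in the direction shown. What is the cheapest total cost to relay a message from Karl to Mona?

Routes from Karl to Mona:
Karl-Eve-Nora-Mona: 11 + 8 + 9 = 28
Karl-Nora-Mona: 8 + 9 = 17
Best route has total 17.

17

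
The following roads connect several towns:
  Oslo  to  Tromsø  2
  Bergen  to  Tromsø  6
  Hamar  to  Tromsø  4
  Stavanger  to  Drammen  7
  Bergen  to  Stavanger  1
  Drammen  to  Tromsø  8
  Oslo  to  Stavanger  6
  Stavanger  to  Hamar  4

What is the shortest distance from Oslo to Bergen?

Some routes from Oslo to Bergen:
Oslo-Tromsø-Bergen: 2 + 6 = 8
Oslo-Stavanger-Hamar-Tromsø-Bergen: 6 + 4 + 4 + 6 = 20
Oslo-Tromsø-Drammen-Stavanger-Bergen: 2 + 8 + 7 + 1 = 18
Oslo-Stavanger-Bergen: 6 + 1 = 7
Oslo-Tromsø-Hamar-Stavanger-Bergen: 2 + 4 + 4 + 1 = 11
Shortest: 7.

7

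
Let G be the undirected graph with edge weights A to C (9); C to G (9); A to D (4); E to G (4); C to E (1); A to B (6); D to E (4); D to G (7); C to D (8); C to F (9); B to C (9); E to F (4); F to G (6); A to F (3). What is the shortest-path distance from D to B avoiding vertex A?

Some routes from D to B avoiding A:
D-C-B: 8 + 9 = 17
D-E-F-C-B: 4 + 4 + 9 + 9 = 26
D-E-G-C-B: 4 + 4 + 9 + 9 = 26
D-E-C-B: 4 + 1 + 9 = 14
D-G-E-C-B: 7 + 4 + 1 + 9 = 21
D-G-C-B: 7 + 9 + 9 = 25
The minimum is 14.

14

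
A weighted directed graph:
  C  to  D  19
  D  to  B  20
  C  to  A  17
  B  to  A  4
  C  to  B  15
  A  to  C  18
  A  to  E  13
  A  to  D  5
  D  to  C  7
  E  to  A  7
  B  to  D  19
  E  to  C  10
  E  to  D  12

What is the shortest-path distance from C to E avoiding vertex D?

Routes from C to E avoiding D:
C-B-A-E: 15 + 4 + 13 = 32
C-A-E: 17 + 13 = 30
The minimum is 30.

30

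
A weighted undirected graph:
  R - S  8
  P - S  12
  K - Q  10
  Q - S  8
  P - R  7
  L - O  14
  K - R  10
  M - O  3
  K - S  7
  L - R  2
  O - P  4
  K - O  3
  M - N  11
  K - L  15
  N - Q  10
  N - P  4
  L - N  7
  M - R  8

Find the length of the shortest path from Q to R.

Checking several routes:
Q → K → R: 10 + 10 = 20
Q → N → L → R: 10 + 7 + 2 = 19
Q → S → R: 8 + 8 = 16
Best route has total 16.

16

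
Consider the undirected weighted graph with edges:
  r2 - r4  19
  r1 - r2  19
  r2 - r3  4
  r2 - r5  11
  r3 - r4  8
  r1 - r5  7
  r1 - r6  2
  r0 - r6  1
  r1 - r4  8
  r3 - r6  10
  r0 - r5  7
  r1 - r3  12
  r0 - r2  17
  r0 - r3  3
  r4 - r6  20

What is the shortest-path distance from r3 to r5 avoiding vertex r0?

15

Comparing a few candidate routes:
r3 -> r4 -> r1 -> r5: 8 + 8 + 7 = 23
r3 -> r2 -> r5: 4 + 11 = 15
r3 -> r6 -> r1 -> r5: 10 + 2 + 7 = 19
r3 -> r1 -> r5: 12 + 7 = 19
Shortest: 15.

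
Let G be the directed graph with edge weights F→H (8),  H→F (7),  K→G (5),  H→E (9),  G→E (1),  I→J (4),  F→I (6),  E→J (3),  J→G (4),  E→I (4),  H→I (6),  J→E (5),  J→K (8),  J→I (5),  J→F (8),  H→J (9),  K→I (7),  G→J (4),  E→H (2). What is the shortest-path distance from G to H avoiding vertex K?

3

Paths from G to H avoiding K:
G→E→J→F→H: 1 + 3 + 8 + 8 = 20
G→E→I→J→F→H: 1 + 4 + 4 + 8 + 8 = 25
G→J→F→H: 4 + 8 + 8 = 20
G→J→E→H: 4 + 5 + 2 = 11
G→E→H: 1 + 2 = 3
Shortest: 3.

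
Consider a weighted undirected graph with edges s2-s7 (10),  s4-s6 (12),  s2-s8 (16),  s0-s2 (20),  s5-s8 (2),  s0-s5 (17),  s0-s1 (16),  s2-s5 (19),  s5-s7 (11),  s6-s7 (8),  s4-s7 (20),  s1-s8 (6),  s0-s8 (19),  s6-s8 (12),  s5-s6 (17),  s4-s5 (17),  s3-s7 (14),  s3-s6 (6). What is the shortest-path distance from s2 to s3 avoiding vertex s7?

Comparing a few candidate routes:
s2 -> s5 -> s6 -> s3: 19 + 17 + 6 = 42
s2 -> s8 -> s6 -> s3: 16 + 12 + 6 = 34
s2 -> s5 -> s8 -> s6 -> s3: 19 + 2 + 12 + 6 = 39
s2 -> s8 -> s5 -> s6 -> s3: 16 + 2 + 17 + 6 = 41
Shortest: 34.

34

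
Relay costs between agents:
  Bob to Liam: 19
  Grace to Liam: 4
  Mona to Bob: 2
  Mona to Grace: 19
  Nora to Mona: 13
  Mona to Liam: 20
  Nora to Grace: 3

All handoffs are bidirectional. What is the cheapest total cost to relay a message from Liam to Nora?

Routes from Liam to Nora:
Liam→Mona→Grace→Nora: 20 + 19 + 3 = 42
Liam→Bob→Mona→Nora: 19 + 2 + 13 = 34
Liam→Bob→Mona→Grace→Nora: 19 + 2 + 19 + 3 = 43
Liam→Mona→Nora: 20 + 13 = 33
Liam→Grace→Mona→Nora: 4 + 19 + 13 = 36
Liam→Grace→Nora: 4 + 3 = 7
Best route has total 7.

7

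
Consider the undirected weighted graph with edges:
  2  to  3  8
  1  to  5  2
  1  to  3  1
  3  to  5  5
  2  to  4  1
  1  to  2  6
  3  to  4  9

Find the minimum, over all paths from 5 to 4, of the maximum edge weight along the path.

Some routes from 5 to 4:
5 → 3 → 1 → 2 → 4: max(5, 1, 6, 1) = 6
5 → 1 → 3 → 2 → 4: max(2, 1, 8, 1) = 8
5 → 1 → 2 → 4: max(2, 6, 1) = 6
The minimum achievable maximum is 6.

6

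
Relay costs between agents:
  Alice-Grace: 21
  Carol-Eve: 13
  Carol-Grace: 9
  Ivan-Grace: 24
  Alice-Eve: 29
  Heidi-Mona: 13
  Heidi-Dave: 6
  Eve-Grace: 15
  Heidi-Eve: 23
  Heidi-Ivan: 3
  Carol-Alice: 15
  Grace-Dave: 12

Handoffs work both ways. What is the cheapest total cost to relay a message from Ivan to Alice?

Checking several routes:
Ivan - Grace - Alice: 24 + 21 = 45
Ivan - Heidi - Dave - Grace - Carol - Alice: 3 + 6 + 12 + 9 + 15 = 45
Ivan - Heidi - Dave - Grace - Alice: 3 + 6 + 12 + 21 = 42
The minimum is 42.

42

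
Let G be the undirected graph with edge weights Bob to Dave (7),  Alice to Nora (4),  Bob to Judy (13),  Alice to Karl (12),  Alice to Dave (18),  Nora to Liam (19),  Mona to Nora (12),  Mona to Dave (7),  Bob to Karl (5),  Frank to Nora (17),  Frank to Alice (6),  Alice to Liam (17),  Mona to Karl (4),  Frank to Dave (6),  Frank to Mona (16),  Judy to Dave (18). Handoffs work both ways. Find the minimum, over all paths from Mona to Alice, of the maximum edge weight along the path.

7

Some routes from Mona to Alice:
Mona→Karl→Bob→Dave→Frank→Alice: max(4, 5, 7, 6, 6) = 7
Mona→Dave→Bob→Karl→Alice: max(7, 7, 5, 12) = 12
Mona→Dave→Frank→Alice: max(7, 6, 6) = 7
Mona→Karl→Alice: max(4, 12) = 12
Mona→Nora→Alice: max(12, 4) = 12
Best route has worst link 7.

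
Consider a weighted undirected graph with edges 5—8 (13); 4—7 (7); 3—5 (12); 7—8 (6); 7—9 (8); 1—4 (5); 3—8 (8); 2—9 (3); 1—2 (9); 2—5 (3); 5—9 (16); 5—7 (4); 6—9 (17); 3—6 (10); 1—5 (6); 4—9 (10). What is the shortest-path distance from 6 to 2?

Checking several routes:
6→3→5→2: 10 + 12 + 3 = 25
6→9→2: 17 + 3 = 20
6→3→8→7→5→2: 10 + 8 + 6 + 4 + 3 = 31
Shortest: 20.

20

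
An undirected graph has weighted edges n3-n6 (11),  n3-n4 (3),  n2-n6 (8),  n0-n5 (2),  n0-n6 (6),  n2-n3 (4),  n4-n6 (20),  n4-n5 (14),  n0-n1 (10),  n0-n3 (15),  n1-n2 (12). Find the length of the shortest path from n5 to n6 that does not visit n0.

Candidate routes:
n5 → n4 → n6: 14 + 20 = 34
n5 → n4 → n3 → n2 → n6: 14 + 3 + 4 + 8 = 29
n5 → n4 → n3 → n6: 14 + 3 + 11 = 28
The minimum is 28.

28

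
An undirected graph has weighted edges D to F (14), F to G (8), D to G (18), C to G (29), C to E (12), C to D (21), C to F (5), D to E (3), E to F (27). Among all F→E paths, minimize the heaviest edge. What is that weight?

12

Comparing a few candidate routes:
F→C→E: max(5, 12) = 12
F→G→D→E: max(8, 18, 3) = 18
F→D→E: max(14, 3) = 14
F→D→C→E: max(14, 21, 12) = 21
The minimum achievable maximum is 12.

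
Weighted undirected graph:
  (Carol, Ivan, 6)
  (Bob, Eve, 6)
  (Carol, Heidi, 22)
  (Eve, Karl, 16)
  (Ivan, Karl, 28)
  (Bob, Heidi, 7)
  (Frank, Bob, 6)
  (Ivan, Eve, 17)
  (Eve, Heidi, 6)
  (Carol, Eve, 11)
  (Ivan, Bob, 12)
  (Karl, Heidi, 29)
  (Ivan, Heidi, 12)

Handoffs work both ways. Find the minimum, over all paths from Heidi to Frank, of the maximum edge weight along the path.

Checking several routes:
Heidi → Ivan → Carol → Eve → Bob → Frank: max(12, 6, 11, 6, 6) = 12
Heidi → Eve → Bob → Frank: max(6, 6, 6) = 6
Heidi → Bob → Frank: max(7, 6) = 7
Smallest bottleneck: 6.

6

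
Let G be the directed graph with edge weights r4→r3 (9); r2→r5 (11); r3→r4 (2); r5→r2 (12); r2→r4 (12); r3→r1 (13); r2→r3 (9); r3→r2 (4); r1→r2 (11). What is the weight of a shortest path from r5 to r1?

Candidate routes:
r5-r2-r4-r3-r1: 12 + 12 + 9 + 13 = 46
r5-r2-r3-r1: 12 + 9 + 13 = 34
Shortest: 34.

34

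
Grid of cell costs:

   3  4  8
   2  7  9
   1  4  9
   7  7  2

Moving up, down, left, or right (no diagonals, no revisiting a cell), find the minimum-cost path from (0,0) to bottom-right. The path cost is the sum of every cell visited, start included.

Path [0,0] → [1,0] → [2,0] → [2,1] → [3,1] → [3,2]: 3 + 2 + 1 + 4 + 7 + 2 = 19.

19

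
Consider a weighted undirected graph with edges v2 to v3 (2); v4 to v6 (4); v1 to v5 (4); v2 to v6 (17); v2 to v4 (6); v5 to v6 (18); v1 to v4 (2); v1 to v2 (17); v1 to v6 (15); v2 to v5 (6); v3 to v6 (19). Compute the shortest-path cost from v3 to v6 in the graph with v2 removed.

19

Routes from v3 to v6 avoiding v2:
v3-v6: 19
The minimum is 19.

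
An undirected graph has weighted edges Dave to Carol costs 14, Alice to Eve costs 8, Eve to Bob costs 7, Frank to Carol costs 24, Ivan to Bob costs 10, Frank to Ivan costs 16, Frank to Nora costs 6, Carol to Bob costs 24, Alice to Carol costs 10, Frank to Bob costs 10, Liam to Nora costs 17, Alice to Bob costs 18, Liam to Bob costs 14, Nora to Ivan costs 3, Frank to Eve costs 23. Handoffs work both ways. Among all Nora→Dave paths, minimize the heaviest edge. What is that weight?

A few of the Nora→Dave routes:
Nora→Frank→Bob→Eve→Alice→Carol→Dave: max(6, 10, 7, 8, 10, 14) = 14
Nora→Frank→Ivan→Bob→Eve→Alice→Carol→Dave: max(6, 16, 10, 7, 8, 10, 14) = 16
Nora→Ivan→Bob→Eve→Alice→Carol→Dave: max(3, 10, 7, 8, 10, 14) = 14
The minimum achievable maximum is 14.

14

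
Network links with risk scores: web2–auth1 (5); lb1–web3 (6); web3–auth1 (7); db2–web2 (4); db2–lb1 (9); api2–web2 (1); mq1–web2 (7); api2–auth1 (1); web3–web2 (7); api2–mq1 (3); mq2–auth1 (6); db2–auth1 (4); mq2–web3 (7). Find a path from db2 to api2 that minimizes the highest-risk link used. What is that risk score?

A few of the db2→api2 routes:
db2 → auth1 → api2: max(4, 1) = 4
db2 → auth1 → mq2 → web3 → web2 → api2: max(4, 6, 7, 7, 1) = 7
db2 → web2 → api2: max(4, 1) = 4
db2 → auth1 → mq2 → web3 → web2 → mq1 → api2: max(4, 6, 7, 7, 7, 3) = 7
db2 → auth1 → web2 → api2: max(4, 5, 1) = 5
db2 → web2 → auth1 → api2: max(4, 5, 1) = 5
Best route has worst link 4.

4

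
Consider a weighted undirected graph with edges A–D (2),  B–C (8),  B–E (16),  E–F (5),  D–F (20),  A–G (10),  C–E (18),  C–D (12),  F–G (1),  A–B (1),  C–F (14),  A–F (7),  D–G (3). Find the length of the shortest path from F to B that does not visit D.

8

Comparing a few candidate routes:
F -> C -> B: 14 + 8 = 22
F -> E -> C -> B: 5 + 18 + 8 = 31
F -> A -> B: 7 + 1 = 8
F -> E -> B: 5 + 16 = 21
F -> G -> A -> B: 1 + 10 + 1 = 12
Best route has total 8.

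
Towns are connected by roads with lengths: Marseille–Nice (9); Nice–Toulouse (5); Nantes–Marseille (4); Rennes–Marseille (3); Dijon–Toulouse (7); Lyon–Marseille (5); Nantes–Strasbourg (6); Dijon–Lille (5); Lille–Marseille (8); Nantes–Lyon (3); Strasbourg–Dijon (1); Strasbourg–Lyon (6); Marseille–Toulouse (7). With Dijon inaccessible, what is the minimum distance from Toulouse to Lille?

15

Routes from Toulouse to Lille avoiding Dijon:
Toulouse -> Nice -> Marseille -> Lille: 5 + 9 + 8 = 22
Toulouse -> Marseille -> Lille: 7 + 8 = 15
Shortest: 15.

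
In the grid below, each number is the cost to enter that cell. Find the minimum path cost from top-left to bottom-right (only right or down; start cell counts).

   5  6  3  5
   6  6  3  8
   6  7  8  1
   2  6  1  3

Best path: [0,0] -> [0,1] -> [0,2] -> [1,2] -> [1,3] -> [2,3] -> [3,3]
Cost: 5 + 6 + 3 + 3 + 8 + 1 + 3 = 29

29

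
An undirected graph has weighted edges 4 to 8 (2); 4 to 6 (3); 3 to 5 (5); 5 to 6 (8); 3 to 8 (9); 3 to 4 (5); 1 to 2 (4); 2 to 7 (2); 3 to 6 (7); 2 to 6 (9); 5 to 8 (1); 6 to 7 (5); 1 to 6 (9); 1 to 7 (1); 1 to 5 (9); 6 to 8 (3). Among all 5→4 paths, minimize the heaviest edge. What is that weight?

Checking several routes:
5 → 8 → 6 → 4: max(1, 3, 3) = 3
5 → 8 → 4: max(1, 2) = 2
5 → 3 → 4: max(5, 5) = 5
Smallest bottleneck: 2.

2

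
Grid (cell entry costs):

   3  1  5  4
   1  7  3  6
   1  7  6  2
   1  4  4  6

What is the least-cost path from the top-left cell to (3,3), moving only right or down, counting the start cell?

Take r0c0 r1c0 r2c0 r3c0 r3c1 r3c2 r3c3 for a total of 3 + 1 + 1 + 1 + 4 + 4 + 6 = 20.

20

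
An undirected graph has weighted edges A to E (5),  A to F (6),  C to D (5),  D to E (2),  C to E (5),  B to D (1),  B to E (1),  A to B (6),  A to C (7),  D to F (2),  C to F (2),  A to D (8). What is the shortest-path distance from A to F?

6

A few of the A→F routes:
A - C - F: 7 + 2 = 9
A - F: 6
A - E - D - F: 5 + 2 + 2 = 9
A - E - B - D - F: 5 + 1 + 1 + 2 = 9
Best route has total 6.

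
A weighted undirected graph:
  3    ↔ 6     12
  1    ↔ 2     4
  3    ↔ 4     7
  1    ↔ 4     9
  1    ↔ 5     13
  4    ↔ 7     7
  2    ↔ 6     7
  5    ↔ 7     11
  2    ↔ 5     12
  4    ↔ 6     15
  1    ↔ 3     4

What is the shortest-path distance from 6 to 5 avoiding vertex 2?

29

Comparing a few candidate routes:
6 -> 4 -> 7 -> 5: 15 + 7 + 11 = 33
6 -> 3 -> 4 -> 7 -> 5: 12 + 7 + 7 + 11 = 37
6 -> 3 -> 1 -> 5: 12 + 4 + 13 = 29
Shortest: 29.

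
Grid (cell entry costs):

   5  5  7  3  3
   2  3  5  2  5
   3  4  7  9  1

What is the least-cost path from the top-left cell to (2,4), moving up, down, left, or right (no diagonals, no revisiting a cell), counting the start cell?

Cheapest: [0,0] → [1,0] → [1,1] → [1,2] → [1,3] → [1,4] → [2,4]
  5 + 2 + 3 + 5 + 2 + 5 + 1 = 23

23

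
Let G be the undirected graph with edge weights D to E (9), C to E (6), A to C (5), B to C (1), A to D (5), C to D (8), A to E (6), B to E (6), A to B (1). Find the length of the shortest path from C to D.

A few of the C→D routes:
C - B - E - D: 1 + 6 + 9 = 16
C - E - D: 6 + 9 = 15
C - A - D: 5 + 5 = 10
C - D: 8
C - B - A - D: 1 + 1 + 5 = 7
The minimum is 7.

7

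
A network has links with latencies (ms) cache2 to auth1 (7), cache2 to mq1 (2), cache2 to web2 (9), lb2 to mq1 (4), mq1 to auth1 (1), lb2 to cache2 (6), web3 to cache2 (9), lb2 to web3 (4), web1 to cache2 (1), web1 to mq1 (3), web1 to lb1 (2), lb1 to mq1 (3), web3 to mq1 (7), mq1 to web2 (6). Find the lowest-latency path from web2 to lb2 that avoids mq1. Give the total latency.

15

Candidate routes:
web2→cache2→web3→lb2: 9 + 9 + 4 = 22
web2→cache2→lb2: 9 + 6 = 15
The minimum is 15 ms.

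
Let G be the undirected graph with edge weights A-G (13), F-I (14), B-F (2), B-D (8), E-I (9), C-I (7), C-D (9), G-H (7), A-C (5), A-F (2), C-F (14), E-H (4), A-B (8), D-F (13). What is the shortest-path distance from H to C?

Comparing a few candidate routes:
H → G → A → F → B → D → C: 7 + 13 + 2 + 2 + 8 + 9 = 41
H → E → I → C: 4 + 9 + 7 = 20
H → G → A → C: 7 + 13 + 5 = 25
H → E → I → F → C: 4 + 9 + 14 + 14 = 41
H → G → A → F → C: 7 + 13 + 2 + 14 = 36
H → E → I → F → A → C: 4 + 9 + 14 + 2 + 5 = 34
Shortest: 20.

20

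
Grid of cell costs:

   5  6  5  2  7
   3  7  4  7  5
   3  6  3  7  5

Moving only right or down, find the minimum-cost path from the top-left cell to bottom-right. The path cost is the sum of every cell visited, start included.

Best path: r0c0 r1c0 r2c0 r2c1 r2c2 r2c3 r2c4
Cost: 5 + 3 + 3 + 6 + 3 + 7 + 5 = 32
For comparison, the top-then-right route costs 35.

32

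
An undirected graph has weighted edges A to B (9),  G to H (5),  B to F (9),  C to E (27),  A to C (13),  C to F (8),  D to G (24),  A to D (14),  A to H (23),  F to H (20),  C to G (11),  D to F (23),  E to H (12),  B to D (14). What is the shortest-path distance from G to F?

Comparing a few candidate routes:
G -> D -> B -> F: 24 + 14 + 9 = 47
G -> C -> F: 11 + 8 = 19
G -> H -> F: 5 + 20 = 25
G -> D -> F: 24 + 23 = 47
G -> H -> A -> B -> F: 5 + 23 + 9 + 9 = 46
G -> C -> A -> B -> F: 11 + 13 + 9 + 9 = 42
Shortest: 19.

19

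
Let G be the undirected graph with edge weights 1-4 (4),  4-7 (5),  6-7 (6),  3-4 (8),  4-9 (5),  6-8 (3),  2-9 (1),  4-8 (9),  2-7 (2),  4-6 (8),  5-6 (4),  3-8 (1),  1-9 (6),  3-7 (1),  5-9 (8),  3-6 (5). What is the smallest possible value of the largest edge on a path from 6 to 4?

5

Comparing a few candidate routes:
6 -> 3 -> 7 -> 2 -> 9 -> 4: max(5, 1, 2, 1, 5) = 5
6 -> 3 -> 7 -> 4: max(5, 1, 5) = 5
6 -> 8 -> 3 -> 7 -> 2 -> 9 -> 4: max(3, 1, 1, 2, 1, 5) = 5
6 -> 8 -> 3 -> 7 -> 4: max(3, 1, 1, 5) = 5
Best route has worst link 5.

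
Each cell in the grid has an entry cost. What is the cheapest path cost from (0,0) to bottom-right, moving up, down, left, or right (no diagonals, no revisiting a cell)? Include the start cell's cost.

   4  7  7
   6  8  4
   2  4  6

22

Cheapest: (0,0) (1,0) (2,0) (2,1) (2,2)
  4 + 6 + 2 + 4 + 6 = 22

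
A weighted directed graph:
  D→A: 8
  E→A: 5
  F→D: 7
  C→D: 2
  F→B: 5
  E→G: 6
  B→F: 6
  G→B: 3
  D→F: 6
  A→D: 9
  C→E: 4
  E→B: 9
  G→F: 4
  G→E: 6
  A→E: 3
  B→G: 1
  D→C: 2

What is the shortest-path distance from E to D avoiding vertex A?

Candidate routes:
E -> G -> B -> F -> D: 6 + 3 + 6 + 7 = 22
E -> B -> F -> D: 9 + 6 + 7 = 22
E -> B -> G -> F -> D: 9 + 1 + 4 + 7 = 21
E -> G -> F -> D: 6 + 4 + 7 = 17
The minimum is 17.

17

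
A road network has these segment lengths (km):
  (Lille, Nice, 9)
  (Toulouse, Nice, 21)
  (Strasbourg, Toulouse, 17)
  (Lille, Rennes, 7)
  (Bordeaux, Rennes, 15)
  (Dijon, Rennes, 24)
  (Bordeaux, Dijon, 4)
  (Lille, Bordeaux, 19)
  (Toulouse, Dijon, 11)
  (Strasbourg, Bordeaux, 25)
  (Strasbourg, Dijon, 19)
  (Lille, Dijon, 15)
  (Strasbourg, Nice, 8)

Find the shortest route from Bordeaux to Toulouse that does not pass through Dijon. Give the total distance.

42

Candidate routes:
Bordeaux→Strasbourg→Toulouse: 25 + 17 = 42
Bordeaux→Lille→Nice→Toulouse: 19 + 9 + 21 = 49
Bordeaux→Strasbourg→Nice→Toulouse: 25 + 8 + 21 = 54
Bordeaux→Rennes→Lille→Nice→Strasbourg→Toulouse: 15 + 7 + 9 + 8 + 17 = 56
Bordeaux→Lille→Nice→Strasbourg→Toulouse: 19 + 9 + 8 + 17 = 53
Bordeaux→Rennes→Lille→Nice→Toulouse: 15 + 7 + 9 + 21 = 52
Best route has total 42 km.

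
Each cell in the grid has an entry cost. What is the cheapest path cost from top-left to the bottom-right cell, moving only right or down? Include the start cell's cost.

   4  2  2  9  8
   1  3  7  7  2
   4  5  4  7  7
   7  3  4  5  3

28

Take [0,0] -> [1,0] -> [1,1] -> [2,1] -> [3,1] -> [3,2] -> [3,3] -> [3,4] for a total of 4 + 1 + 3 + 5 + 3 + 4 + 5 + 3 = 28.
For comparison, the top-then-right route costs 37.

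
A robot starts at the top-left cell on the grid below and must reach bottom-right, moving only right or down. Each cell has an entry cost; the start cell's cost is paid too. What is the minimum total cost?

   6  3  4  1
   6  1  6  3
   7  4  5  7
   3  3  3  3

Path (0,0)→(0,1)→(1,1)→(2,1)→(3,1)→(3,2)→(3,3): 6 + 3 + 1 + 4 + 3 + 3 + 3 = 23.
For comparison, the top-then-right route costs 27.

23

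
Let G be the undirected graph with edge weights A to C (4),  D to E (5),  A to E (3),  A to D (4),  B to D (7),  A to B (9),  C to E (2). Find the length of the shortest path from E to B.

Routes from E to B:
E-A-D-B: 3 + 4 + 7 = 14
E-C-A-B: 2 + 4 + 9 = 15
E-D-B: 5 + 7 = 12
E-D-A-B: 5 + 4 + 9 = 18
E-C-A-D-B: 2 + 4 + 4 + 7 = 17
E-A-B: 3 + 9 = 12
Shortest: 12.

12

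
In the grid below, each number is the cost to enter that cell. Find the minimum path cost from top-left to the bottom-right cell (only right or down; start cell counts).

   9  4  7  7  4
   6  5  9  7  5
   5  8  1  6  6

39

Best path: [0,0] → [0,1] → [1,1] → [2,1] → [2,2] → [2,3] → [2,4]
Cost: 9 + 4 + 5 + 8 + 1 + 6 + 6 = 39
For comparison, the top-then-right route costs 42.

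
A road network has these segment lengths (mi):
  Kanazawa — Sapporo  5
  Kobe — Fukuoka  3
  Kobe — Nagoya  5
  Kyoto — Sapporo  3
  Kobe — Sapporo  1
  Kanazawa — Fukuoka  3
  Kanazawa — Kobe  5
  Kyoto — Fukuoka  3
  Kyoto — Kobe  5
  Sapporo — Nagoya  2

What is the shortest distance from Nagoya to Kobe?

3

A few of the Nagoya→Kobe routes:
Nagoya → Sapporo → Kobe: 2 + 1 = 3
Nagoya → Kobe: 5
Nagoya → Sapporo → Kyoto → Kobe: 2 + 3 + 5 = 10
Shortest: 3 mi.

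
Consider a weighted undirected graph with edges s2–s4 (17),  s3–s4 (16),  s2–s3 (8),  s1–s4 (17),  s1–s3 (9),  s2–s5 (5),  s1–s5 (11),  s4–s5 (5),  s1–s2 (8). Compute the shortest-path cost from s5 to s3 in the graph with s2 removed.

Paths from s5 to s3 avoiding s2:
s5→s4→s1→s3: 5 + 17 + 9 = 31
s5→s1→s3: 11 + 9 = 20
s5→s1→s4→s3: 11 + 17 + 16 = 44
s5→s4→s3: 5 + 16 = 21
Best route has total 20.

20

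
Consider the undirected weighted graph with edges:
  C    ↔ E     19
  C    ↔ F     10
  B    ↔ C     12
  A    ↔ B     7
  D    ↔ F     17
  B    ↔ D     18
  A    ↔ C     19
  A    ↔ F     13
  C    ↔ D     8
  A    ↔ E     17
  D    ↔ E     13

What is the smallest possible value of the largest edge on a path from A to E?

A few of the A→E routes:
A-B-C-D-E: max(7, 12, 8, 13) = 13
A-B-C-F-D-E: max(7, 12, 10, 17, 13) = 17
A-B-D-E: max(7, 18, 13) = 18
A-E: max(17) = 17
A-F-C-D-E: max(13, 10, 8, 13) = 13
A-F-D-E: max(13, 17, 13) = 17
Smallest bottleneck: 13.

13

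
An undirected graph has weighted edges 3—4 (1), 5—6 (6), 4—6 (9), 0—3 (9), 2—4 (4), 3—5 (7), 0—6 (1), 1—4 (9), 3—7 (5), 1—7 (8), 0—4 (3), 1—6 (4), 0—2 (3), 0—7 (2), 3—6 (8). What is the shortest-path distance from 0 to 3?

Some routes from 0 to 3:
0 → 2 → 4 → 3: 3 + 4 + 1 = 8
0 → 3: 9
0 → 7 → 3: 2 + 5 = 7
0 → 4 → 3: 3 + 1 = 4
0 → 6 → 3: 1 + 8 = 9
Best route has total 4.

4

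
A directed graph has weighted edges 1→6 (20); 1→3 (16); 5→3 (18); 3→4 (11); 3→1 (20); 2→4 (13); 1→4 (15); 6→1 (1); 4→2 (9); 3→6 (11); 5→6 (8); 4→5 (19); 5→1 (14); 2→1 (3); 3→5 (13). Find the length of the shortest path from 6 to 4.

16

Paths from 6 to 4:
6-1-3-4: 1 + 16 + 11 = 28
6-1-4: 1 + 15 = 16
Shortest: 16.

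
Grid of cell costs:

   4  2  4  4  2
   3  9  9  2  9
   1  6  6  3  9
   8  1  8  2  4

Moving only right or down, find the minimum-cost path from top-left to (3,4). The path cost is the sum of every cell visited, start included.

Take r0c0→r0c1→r0c2→r0c3→r1c3→r2c3→r3c3→r3c4 for a total of 4 + 2 + 4 + 4 + 2 + 3 + 2 + 4 = 25.
For comparison, the top-then-right route costs 38.

25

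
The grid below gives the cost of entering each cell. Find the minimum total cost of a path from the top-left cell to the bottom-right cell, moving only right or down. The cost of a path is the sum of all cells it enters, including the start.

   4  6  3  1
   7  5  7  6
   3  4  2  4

Path (0,0) -> (0,1) -> (0,2) -> (0,3) -> (1,3) -> (2,3): 4 + 6 + 3 + 1 + 6 + 4 = 24.

24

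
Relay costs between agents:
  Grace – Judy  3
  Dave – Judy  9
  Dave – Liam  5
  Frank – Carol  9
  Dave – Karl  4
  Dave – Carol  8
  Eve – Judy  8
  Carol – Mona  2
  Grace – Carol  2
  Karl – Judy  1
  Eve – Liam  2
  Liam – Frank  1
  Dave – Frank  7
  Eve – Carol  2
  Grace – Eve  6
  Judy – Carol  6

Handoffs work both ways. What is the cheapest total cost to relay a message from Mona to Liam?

6

Some routes from Mona to Liam:
Mona→Carol→Grace→Judy→Karl→Dave→Liam: 2 + 2 + 3 + 1 + 4 + 5 = 17
Mona→Carol→Grace→Eve→Liam: 2 + 2 + 6 + 2 = 12
Mona→Carol→Grace→Judy→Eve→Liam: 2 + 2 + 3 + 8 + 2 = 17
Mona→Carol→Frank→Liam: 2 + 9 + 1 = 12
Mona→Carol→Dave→Liam: 2 + 8 + 5 = 15
Mona→Carol→Eve→Liam: 2 + 2 + 2 = 6
Best route has total 6.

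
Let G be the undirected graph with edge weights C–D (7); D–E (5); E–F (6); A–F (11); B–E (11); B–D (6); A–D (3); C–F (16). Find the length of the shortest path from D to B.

6

Candidate routes:
D -> E -> B: 5 + 11 = 16
D -> C -> F -> E -> B: 7 + 16 + 6 + 11 = 40
D -> B: 6
D -> A -> F -> E -> B: 3 + 11 + 6 + 11 = 31
Best route has total 6.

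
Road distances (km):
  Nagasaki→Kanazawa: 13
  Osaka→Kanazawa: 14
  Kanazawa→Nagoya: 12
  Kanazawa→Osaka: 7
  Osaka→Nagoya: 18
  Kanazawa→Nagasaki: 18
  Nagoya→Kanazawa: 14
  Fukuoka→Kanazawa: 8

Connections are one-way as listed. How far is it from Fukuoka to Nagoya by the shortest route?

Paths from Fukuoka to Nagoya:
Fukuoka - Kanazawa - Osaka - Nagoya: 8 + 7 + 18 = 33
Fukuoka - Kanazawa - Nagoya: 8 + 12 = 20
The minimum is 20 km.

20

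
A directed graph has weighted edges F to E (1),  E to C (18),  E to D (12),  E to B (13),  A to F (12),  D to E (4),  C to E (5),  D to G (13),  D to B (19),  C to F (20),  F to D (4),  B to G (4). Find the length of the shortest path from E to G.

17

Some routes from E to G:
E - D - B - G: 12 + 19 + 4 = 35
E - D - G: 12 + 13 = 25
E - B - G: 13 + 4 = 17
Shortest: 17.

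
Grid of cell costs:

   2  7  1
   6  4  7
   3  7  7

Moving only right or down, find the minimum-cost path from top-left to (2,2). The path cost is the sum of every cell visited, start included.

One optimal route is (0,0)→(0,1)→(0,2)→(1,2)→(2,2).
Its cost is 2 + 7 + 1 + 7 + 7 = 24.

24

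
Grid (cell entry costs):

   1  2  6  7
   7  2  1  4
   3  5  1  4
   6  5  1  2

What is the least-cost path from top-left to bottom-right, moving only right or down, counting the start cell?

One optimal route is [0,0]→[0,1]→[1,1]→[1,2]→[2,2]→[3,2]→[3,3].
Its cost is 1 + 2 + 2 + 1 + 1 + 1 + 2 = 10.
(Top row then right column would cost 26.)

10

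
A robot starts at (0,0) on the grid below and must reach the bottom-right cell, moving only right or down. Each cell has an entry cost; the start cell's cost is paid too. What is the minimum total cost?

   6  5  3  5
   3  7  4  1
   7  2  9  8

Cheapest: r0c0→r0c1→r0c2→r1c2→r1c3→r2c3
  6 + 5 + 3 + 4 + 1 + 8 = 27
For comparison, the top-then-right route costs 28.

27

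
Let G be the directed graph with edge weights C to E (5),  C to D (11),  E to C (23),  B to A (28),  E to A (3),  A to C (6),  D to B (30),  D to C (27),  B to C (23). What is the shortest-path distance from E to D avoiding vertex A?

Routes from E to D avoiding A:
E → C → D: 23 + 11 = 34
Shortest: 34.

34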